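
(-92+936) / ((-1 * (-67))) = 844 / 67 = 12.60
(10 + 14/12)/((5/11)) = 24.57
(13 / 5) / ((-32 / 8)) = -13 / 20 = -0.65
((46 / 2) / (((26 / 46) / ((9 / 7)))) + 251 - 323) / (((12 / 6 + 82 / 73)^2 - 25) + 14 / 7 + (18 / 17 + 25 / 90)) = 2920537134 / 1767114167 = 1.65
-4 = -4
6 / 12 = 1 / 2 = 0.50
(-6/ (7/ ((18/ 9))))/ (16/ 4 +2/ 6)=-36/ 91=-0.40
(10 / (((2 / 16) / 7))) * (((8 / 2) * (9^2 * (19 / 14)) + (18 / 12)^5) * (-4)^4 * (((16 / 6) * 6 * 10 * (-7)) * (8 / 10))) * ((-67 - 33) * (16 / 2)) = 45965574144000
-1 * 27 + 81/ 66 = -567/ 22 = -25.77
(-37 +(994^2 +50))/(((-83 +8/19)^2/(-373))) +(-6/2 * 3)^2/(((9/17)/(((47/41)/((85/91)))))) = -27179210643212/504661005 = -53856.37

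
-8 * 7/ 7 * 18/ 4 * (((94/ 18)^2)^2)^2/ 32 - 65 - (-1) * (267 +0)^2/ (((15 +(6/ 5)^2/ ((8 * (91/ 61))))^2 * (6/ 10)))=-12513741421786544660449/ 20123767690318728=-621838.89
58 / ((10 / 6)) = 174 / 5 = 34.80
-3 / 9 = -1 / 3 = -0.33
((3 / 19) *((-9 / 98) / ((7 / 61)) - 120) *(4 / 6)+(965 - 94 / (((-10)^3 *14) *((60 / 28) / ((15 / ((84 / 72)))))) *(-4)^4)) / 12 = 196038961 / 2443875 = 80.22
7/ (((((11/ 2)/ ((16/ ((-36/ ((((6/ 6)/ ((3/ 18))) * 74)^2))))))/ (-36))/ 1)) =44158464/ 11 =4014405.82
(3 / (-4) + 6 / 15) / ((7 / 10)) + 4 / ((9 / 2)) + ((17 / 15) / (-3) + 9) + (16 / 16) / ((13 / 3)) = 9.24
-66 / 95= -0.69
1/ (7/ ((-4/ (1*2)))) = -2/ 7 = -0.29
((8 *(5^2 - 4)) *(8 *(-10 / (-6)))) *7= 15680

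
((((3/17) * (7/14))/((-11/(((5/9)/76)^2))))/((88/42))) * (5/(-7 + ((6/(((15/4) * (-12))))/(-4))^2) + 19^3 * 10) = -37803842125/2694235693248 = -0.01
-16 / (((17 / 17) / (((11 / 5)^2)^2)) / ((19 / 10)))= -2225432 / 3125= -712.14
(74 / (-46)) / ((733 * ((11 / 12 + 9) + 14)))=-444 / 4838533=-0.00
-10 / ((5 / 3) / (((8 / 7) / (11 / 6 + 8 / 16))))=-144 / 49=-2.94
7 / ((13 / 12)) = 84 / 13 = 6.46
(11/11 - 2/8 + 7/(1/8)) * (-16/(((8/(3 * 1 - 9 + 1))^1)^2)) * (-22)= 62425/8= 7803.12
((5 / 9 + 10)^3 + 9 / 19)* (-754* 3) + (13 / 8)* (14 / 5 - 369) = -491617948211 / 184680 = -2661998.85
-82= -82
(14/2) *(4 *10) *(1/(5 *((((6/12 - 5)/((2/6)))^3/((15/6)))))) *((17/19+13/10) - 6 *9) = 367472/124659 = 2.95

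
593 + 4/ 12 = 1780/ 3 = 593.33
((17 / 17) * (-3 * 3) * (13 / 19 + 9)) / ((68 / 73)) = -30222 / 323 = -93.57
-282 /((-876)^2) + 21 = 2685769 /127896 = 21.00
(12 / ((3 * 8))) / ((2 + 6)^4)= 1 / 8192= 0.00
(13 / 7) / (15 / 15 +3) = 13 / 28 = 0.46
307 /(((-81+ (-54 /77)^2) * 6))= -1820203 /2863998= -0.64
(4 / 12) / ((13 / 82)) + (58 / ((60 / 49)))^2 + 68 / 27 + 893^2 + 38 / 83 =799697.68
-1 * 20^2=-400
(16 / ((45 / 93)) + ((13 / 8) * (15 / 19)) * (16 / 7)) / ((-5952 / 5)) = -35909 / 1187424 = -0.03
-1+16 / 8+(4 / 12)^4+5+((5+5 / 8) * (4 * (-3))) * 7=-466.49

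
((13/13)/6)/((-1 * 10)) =-1/60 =-0.02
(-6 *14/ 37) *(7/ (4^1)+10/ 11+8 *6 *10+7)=-452445/ 407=-1111.66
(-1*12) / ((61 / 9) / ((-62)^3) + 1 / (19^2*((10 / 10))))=-9291932064 / 2122931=-4376.94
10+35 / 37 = 405 / 37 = 10.95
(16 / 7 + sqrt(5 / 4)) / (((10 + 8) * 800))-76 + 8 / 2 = -453599 / 6300 + sqrt(5) / 28800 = -72.00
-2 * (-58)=116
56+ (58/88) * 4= 645/11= 58.64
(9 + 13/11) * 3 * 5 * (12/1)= 20160/11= 1832.73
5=5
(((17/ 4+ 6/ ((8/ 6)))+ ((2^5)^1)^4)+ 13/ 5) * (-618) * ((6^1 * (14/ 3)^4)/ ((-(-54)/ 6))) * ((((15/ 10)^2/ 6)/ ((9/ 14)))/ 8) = -36304631638387/ 2430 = -14940177628.97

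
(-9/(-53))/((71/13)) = 117/3763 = 0.03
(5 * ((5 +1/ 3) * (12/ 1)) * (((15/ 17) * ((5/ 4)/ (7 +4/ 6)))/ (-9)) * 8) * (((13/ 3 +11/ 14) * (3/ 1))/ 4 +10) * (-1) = 1550000/ 2737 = 566.31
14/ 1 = 14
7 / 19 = 0.37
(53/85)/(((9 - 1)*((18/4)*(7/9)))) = 53/2380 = 0.02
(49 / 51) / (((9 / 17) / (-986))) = -48314 / 27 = -1789.41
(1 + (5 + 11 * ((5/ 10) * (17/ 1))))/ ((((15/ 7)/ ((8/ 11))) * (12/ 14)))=19502/ 495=39.40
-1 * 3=-3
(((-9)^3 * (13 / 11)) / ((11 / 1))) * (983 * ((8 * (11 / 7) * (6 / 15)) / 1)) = -387153.91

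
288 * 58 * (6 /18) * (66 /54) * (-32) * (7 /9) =-4573184 /27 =-169377.19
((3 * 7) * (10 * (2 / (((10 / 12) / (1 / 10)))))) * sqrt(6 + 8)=252 * sqrt(14) / 5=188.58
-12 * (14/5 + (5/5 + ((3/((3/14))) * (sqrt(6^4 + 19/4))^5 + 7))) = -6253449279 * sqrt(43)/4 - 648/5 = -10251652432.57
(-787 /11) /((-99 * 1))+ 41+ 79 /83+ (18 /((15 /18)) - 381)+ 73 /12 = -561560291 /1807740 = -310.64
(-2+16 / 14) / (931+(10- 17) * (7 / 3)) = -0.00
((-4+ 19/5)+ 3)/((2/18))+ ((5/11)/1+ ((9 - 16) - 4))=806/55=14.65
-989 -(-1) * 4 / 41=-988.90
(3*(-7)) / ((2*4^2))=-21 / 32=-0.66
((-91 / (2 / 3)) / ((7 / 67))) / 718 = -2613 / 1436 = -1.82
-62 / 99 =-0.63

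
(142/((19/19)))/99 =142/99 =1.43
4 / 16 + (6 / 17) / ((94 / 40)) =1279 / 3196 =0.40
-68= -68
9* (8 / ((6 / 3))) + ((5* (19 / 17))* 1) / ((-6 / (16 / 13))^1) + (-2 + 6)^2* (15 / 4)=94.85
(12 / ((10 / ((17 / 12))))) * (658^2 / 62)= 1840097 / 155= 11871.59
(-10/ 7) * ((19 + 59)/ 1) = -780/ 7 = -111.43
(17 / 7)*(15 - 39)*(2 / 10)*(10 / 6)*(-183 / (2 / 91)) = 161772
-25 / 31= -0.81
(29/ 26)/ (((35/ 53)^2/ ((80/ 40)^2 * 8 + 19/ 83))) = 8716327/ 105742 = 82.43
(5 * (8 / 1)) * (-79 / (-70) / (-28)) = -79 / 49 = -1.61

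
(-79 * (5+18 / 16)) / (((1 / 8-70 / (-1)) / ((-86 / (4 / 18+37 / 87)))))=28962822 / 31603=916.46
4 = 4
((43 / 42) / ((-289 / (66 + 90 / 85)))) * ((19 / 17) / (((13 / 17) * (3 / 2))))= -310460 / 1341249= -0.23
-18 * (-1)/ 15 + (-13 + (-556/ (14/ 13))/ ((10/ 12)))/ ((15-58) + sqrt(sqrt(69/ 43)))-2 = 22139 * 43^(1/ 4) * 69^(3/ 4)/ 5145293090 + 951977 * sqrt(2967)/ 5145293090 + 40935011 * 43^(3/ 4) * 69^(1/ 4)/ 5145293090 + 71572600867/ 5145293090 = 14.31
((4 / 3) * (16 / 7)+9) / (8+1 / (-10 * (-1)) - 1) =2530 / 1491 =1.70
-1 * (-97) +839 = 936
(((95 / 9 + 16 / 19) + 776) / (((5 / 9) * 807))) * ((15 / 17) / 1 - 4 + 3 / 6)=-2396681 / 521322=-4.60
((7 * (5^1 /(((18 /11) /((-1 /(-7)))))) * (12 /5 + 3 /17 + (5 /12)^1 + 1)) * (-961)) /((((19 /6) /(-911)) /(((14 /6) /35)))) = 39223727213 /174420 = 224880.90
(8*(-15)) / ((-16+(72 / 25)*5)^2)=-375 / 8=-46.88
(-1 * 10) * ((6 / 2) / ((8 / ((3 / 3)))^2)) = -15 / 32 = -0.47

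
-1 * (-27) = 27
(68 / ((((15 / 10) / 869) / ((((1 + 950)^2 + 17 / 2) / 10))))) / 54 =26721683087 / 405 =65979464.41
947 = 947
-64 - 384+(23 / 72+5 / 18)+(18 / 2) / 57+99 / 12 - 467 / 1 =-1239401 / 1368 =-905.99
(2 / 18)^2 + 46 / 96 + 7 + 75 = 106909 / 1296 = 82.49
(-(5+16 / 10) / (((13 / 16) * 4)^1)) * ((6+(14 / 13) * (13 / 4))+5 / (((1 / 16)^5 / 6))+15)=-4152364194 / 65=-63882526.06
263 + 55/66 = 1583/6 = 263.83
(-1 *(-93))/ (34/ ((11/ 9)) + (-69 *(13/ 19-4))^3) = 2338919/ 301190562669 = 0.00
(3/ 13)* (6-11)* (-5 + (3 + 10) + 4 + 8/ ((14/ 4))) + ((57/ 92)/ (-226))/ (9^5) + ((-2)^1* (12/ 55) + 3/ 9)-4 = -42167237048479/ 2048290924680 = -20.59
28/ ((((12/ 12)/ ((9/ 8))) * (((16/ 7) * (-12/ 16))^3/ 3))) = -2401/ 128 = -18.76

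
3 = 3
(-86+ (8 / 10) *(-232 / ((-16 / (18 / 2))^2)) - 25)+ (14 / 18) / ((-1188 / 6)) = -6049139 / 35640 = -169.73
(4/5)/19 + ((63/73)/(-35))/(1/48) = -7916/6935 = -1.14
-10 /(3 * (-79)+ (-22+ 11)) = 5 /124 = 0.04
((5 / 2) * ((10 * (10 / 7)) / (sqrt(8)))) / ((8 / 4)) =125 * sqrt(2) / 28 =6.31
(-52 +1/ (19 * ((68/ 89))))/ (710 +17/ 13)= -0.07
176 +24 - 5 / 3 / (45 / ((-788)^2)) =-615544 / 27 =-22797.93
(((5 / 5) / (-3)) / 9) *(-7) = 7 / 27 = 0.26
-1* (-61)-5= 56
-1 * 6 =-6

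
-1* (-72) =72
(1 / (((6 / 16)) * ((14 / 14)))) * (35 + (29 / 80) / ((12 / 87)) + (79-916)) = -255799 / 120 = -2131.66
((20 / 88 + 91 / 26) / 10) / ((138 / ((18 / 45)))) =41 / 37950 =0.00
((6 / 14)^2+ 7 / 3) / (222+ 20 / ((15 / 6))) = 37 / 3381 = 0.01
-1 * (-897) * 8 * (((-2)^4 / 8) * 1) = 14352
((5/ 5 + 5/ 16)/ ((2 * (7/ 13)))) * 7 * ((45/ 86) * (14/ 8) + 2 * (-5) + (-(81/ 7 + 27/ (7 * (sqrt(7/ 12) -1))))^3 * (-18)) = 3716536711407/ 67424000 -766869363 * sqrt(21)/ 49000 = -16597.25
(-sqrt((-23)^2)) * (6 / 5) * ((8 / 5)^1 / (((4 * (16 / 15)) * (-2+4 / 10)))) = 207 / 32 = 6.47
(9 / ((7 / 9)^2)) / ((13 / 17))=12393 / 637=19.46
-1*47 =-47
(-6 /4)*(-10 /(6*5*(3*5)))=1 /30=0.03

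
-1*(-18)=18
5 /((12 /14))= 35 /6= 5.83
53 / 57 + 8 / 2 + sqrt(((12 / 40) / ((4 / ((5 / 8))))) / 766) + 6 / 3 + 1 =sqrt(2298) / 6128 + 452 / 57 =7.94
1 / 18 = 0.06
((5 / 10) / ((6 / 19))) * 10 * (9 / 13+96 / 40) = 1273 / 26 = 48.96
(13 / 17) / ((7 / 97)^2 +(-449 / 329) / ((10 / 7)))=-57488990 / 71427387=-0.80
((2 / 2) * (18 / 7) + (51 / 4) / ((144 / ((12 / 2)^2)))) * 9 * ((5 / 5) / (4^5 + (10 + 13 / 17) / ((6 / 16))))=98685 / 2004352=0.05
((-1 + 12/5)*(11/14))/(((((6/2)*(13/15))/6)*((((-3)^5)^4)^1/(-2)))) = -22/15109399071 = -0.00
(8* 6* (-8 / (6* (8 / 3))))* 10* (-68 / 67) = 16320 / 67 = 243.58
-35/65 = -7/13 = -0.54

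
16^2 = 256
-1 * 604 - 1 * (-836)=232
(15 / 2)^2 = 56.25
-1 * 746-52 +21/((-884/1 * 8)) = -5643477/7072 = -798.00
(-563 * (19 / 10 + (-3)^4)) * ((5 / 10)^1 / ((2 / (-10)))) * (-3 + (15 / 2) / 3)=-466727 / 8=-58340.88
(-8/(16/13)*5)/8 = -65/16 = -4.06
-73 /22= -3.32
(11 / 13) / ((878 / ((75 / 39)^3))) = 171875 / 25076558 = 0.01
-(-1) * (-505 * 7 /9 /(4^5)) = -3535 /9216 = -0.38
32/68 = 8/17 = 0.47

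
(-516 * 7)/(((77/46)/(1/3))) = -7912/11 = -719.27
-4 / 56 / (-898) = 1 / 12572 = 0.00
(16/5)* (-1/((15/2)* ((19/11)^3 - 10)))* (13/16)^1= 34606/483825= 0.07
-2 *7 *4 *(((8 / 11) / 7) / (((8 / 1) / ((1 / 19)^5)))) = -8 / 27237089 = -0.00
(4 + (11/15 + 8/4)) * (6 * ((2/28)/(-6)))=-101/210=-0.48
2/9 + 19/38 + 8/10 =137/90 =1.52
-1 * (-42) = 42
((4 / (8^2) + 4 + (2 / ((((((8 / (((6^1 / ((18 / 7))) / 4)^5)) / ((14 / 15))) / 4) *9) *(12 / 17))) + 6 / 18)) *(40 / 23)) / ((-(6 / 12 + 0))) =-887997473 / 57946752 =-15.32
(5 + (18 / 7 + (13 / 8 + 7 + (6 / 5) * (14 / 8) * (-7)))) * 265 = 22207 / 56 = 396.55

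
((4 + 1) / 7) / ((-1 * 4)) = -5 / 28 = -0.18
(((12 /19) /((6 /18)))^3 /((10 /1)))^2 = 544195584 /1176147025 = 0.46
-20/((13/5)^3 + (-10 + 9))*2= -625/259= -2.41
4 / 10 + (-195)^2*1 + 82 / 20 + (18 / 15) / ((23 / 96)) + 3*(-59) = 8707227 / 230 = 37857.51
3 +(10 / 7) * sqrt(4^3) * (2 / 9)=349 / 63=5.54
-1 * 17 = -17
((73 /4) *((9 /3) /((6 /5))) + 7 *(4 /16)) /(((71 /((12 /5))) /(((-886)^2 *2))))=892540452 /355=2514198.46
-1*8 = -8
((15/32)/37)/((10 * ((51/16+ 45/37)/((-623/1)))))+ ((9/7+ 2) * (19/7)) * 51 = 77439085/170324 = 454.66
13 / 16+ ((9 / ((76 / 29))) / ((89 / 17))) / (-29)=21371 / 27056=0.79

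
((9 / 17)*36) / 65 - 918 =-917.71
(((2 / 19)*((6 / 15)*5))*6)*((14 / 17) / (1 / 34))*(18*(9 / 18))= 6048 / 19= 318.32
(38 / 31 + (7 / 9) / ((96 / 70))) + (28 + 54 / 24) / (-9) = -21001 / 13392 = -1.57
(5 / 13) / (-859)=-5 / 11167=-0.00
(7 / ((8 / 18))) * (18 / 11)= 567 / 22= 25.77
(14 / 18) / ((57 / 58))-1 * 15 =-7289 / 513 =-14.21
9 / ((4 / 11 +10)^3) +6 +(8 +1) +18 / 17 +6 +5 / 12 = 22.48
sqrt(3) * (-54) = -54 * sqrt(3) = -93.53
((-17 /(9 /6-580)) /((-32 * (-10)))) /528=17 /97743360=0.00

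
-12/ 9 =-4/ 3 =-1.33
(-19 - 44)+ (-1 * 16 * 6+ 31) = -128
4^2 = 16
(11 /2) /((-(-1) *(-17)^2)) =11 /578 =0.02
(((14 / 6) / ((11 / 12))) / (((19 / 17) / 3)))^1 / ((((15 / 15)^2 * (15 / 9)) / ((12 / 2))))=25704 / 1045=24.60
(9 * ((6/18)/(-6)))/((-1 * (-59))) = -1/118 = -0.01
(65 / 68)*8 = 130 / 17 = 7.65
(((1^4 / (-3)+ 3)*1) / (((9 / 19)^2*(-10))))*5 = -1444 / 243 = -5.94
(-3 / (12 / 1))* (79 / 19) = -79 / 76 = -1.04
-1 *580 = -580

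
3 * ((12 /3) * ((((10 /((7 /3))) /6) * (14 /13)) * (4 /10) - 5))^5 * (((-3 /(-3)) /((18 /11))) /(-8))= 533806.45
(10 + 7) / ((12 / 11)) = 187 / 12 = 15.58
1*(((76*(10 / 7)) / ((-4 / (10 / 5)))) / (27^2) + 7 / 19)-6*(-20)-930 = -78506669 / 96957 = -809.71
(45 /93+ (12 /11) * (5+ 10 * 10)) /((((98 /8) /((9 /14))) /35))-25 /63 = 31712575 /150381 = 210.88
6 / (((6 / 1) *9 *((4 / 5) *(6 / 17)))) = 85 / 216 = 0.39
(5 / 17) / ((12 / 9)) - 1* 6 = -5.78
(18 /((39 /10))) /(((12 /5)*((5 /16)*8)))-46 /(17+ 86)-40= -53128 /1339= -39.68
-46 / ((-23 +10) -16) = 46 / 29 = 1.59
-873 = -873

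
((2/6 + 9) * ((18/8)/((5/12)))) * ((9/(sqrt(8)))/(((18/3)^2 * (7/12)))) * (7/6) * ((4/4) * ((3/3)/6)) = 1.48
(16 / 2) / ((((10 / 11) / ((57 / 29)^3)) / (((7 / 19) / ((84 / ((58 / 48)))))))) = 11913 / 33640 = 0.35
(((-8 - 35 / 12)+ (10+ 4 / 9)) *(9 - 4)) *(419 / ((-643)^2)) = -35615 / 14884164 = -0.00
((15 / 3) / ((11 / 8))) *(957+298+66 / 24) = 50310 / 11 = 4573.64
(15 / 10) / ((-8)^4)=3 / 8192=0.00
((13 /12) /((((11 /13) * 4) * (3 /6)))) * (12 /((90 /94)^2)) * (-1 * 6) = -373321 /7425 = -50.28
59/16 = 3.69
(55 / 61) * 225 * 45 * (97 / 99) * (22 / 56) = 6001875 / 1708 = 3513.98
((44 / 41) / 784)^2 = 121 / 64577296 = 0.00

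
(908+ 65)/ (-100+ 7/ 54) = -52542/ 5393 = -9.74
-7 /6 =-1.17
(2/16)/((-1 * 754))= -1/6032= -0.00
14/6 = 7/3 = 2.33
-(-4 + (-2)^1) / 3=2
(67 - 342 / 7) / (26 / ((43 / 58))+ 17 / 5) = 27305 / 57897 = 0.47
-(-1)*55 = 55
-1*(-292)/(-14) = -146/7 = -20.86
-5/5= -1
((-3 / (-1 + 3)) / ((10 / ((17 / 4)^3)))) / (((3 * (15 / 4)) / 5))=-4913 / 960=-5.12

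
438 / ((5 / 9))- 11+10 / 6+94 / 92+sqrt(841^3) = 25169.09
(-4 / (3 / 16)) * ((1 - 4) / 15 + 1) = -256 / 15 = -17.07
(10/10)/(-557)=-1/557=-0.00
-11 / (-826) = 11 / 826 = 0.01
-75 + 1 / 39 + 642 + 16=22738 / 39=583.03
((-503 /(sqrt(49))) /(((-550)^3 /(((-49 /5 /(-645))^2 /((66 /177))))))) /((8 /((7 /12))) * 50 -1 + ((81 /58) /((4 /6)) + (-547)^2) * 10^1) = 2066379833 /23128277576802293671875000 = 0.00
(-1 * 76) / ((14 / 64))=-2432 / 7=-347.43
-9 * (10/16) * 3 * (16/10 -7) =729/8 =91.12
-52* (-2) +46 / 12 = 647 / 6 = 107.83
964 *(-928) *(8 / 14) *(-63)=32205312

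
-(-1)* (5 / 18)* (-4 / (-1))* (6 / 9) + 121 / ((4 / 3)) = 9881 / 108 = 91.49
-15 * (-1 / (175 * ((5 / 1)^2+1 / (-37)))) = 37 / 10780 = 0.00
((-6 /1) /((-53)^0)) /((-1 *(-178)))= -3 /89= -0.03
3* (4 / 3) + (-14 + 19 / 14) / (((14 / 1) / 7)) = -65 / 28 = -2.32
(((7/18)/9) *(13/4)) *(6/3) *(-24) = -182/27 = -6.74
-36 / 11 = -3.27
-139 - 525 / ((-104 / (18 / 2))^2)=-1545949 / 10816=-142.93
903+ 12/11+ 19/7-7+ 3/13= 900936/1001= 900.04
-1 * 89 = -89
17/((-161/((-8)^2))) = -1088/161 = -6.76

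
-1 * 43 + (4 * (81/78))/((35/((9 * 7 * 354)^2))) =3836922493/65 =59029576.82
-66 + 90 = 24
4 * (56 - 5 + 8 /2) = 220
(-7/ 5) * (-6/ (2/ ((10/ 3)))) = 14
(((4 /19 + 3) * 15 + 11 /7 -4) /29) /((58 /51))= 155091 /111853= 1.39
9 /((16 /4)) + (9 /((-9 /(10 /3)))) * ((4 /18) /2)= 203 /108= 1.88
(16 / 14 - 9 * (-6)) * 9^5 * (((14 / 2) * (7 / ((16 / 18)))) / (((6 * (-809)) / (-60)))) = 3589883955 / 1618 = 2218716.91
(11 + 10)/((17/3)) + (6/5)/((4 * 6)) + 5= 2977/340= 8.76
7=7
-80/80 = -1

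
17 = 17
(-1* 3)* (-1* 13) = 39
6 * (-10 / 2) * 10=-300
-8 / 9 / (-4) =0.22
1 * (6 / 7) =6 / 7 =0.86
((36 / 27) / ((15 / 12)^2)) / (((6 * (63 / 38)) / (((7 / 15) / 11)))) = 1216 / 334125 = 0.00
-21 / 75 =-7 / 25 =-0.28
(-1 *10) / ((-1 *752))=0.01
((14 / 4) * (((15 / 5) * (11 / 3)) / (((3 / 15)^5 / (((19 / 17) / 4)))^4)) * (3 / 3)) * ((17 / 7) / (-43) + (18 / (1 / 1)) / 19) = 36660447597503662109375 / 1838798336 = 19937176839768.29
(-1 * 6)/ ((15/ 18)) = -36/ 5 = -7.20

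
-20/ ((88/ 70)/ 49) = -8575/ 11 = -779.55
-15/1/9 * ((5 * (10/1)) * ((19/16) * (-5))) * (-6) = -11875/4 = -2968.75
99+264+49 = 412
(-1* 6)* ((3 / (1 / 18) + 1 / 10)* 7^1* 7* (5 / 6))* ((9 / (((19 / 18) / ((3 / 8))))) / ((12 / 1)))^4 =-1141125526989 / 17081434112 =-66.81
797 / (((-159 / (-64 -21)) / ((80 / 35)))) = 1083920 / 1113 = 973.87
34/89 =0.38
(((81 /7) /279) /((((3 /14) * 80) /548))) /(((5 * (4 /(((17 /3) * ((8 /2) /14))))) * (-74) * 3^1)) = -2329 /4817400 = -0.00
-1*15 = -15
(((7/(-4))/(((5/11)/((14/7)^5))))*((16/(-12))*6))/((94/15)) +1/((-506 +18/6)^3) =940731991537/5981385769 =157.28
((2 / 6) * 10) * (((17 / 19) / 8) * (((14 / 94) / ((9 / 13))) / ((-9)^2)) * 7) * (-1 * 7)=-379015 / 7811964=-0.05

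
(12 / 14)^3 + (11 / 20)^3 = 2184533 / 2744000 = 0.80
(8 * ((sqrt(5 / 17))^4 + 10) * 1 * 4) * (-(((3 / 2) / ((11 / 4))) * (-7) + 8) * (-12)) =4680960 / 289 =16197.09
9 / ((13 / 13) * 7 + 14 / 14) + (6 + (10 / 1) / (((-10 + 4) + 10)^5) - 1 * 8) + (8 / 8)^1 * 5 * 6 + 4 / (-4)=14405 / 512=28.13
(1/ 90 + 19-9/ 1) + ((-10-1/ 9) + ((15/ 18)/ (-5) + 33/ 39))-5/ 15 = 16/ 65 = 0.25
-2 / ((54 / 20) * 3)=-20 / 81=-0.25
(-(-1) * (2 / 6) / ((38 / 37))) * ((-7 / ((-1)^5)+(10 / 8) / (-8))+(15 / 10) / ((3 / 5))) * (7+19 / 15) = 342953 / 13680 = 25.07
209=209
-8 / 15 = -0.53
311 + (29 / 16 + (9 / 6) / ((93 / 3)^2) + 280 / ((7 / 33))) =25106149 / 15376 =1632.81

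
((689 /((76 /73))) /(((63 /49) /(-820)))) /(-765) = 14435239 /26163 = 551.74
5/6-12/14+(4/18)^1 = 25/126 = 0.20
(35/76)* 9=315/76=4.14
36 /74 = 0.49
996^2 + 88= 992104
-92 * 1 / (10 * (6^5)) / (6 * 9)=-23 / 1049760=-0.00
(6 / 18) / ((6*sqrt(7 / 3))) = sqrt(21) / 126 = 0.04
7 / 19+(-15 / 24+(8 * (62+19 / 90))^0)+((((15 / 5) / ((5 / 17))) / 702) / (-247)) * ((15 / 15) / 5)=4296757 / 5779800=0.74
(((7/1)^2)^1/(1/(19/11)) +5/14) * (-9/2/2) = -117801/616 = -191.24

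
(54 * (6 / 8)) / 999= 3 / 74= 0.04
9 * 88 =792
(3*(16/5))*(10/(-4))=-24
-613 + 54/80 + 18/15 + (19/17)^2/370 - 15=-267804741/427720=-626.12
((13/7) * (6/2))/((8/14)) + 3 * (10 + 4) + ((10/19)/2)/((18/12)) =11839/228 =51.93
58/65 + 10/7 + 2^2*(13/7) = 4436/455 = 9.75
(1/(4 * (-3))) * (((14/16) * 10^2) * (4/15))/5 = -7/18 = -0.39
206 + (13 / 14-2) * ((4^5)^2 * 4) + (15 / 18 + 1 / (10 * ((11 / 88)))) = -943674797 / 210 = -4493689.51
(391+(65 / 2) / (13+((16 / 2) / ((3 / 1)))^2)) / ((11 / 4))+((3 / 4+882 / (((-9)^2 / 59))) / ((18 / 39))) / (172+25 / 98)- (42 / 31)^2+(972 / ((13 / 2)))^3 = 25628589734824245898397 / 7663843541538756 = 3344090.94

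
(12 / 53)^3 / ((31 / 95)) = 164160 / 4615187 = 0.04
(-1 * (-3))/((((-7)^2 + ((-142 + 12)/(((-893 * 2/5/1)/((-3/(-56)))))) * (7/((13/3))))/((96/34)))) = 1028736/5954777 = 0.17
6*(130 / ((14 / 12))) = 4680 / 7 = 668.57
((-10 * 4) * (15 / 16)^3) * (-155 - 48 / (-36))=2593125 / 512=5064.70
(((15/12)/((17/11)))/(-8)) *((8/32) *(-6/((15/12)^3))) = 33/425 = 0.08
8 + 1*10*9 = 98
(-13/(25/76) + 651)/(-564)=-15287/14100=-1.08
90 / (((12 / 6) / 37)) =1665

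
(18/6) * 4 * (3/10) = 18/5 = 3.60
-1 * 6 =-6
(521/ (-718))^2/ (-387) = -271441/ 199507788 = -0.00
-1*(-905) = 905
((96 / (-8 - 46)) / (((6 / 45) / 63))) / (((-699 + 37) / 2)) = 840 / 331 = 2.54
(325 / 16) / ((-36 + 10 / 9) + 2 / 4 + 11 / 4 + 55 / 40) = -2925 / 4358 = -0.67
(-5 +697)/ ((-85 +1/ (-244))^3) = -10052534528/ 8922551729021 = -0.00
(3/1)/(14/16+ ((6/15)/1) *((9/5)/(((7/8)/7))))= 600/1327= 0.45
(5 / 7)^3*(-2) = -250 / 343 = -0.73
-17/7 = -2.43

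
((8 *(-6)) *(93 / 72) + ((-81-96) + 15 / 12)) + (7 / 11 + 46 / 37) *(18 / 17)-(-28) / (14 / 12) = -344745 / 1628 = -211.76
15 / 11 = 1.36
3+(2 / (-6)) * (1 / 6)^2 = 323 / 108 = 2.99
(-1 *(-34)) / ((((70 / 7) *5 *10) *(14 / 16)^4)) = 34816 / 300125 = 0.12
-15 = -15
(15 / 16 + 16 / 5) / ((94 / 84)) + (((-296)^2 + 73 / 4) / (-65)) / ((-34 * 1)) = 1801141 / 41548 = 43.35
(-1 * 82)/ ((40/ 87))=-3567/ 20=-178.35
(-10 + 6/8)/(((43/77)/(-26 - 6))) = 22792/43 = 530.05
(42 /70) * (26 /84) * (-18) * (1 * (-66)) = 7722 /35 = 220.63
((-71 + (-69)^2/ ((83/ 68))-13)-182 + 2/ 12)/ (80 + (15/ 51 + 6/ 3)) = 30771751/ 696702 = 44.17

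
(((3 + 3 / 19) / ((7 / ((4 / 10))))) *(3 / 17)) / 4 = 18 / 2261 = 0.01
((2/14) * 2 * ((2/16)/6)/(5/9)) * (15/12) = 3/224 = 0.01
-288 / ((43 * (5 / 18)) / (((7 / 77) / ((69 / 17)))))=-29376 / 54395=-0.54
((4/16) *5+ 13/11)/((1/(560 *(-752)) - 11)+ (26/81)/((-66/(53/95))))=-52010320320/235319716963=-0.22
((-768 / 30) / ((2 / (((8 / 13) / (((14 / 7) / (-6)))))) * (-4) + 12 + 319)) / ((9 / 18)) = -384 / 2515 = -0.15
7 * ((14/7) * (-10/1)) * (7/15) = -196/3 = -65.33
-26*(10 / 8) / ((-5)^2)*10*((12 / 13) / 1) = -12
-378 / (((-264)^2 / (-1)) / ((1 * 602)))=6321 / 1936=3.26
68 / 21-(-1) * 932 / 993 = 4.18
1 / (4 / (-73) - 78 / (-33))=803 / 1854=0.43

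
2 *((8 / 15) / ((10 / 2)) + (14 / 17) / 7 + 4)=10772 / 1275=8.45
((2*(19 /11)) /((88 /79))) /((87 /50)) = 37525 /21054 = 1.78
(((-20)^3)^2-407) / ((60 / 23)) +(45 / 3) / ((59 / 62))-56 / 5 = 86847463853 / 3540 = 24533181.88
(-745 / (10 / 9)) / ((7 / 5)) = -6705 / 14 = -478.93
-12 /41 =-0.29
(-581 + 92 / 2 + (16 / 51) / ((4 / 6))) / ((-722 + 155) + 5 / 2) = 18174 / 19193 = 0.95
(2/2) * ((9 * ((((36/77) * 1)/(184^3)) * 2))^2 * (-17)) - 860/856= -386470971331056379/384673431917637632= -1.00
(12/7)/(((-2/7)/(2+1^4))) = -18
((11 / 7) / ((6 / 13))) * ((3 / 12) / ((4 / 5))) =715 / 672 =1.06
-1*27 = -27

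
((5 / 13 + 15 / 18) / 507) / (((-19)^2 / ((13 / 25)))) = 1 / 288990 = 0.00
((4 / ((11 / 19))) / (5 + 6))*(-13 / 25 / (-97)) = 988 / 293425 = 0.00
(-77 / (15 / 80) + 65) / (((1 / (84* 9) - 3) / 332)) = 86759568 / 2267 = 38270.65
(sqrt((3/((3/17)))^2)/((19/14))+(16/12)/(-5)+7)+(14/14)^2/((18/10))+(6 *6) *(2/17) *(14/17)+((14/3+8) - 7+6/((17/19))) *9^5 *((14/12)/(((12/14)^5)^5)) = 9566458194962007125931490729/237937374748276162560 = 40205781.90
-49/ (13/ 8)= -392/ 13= -30.15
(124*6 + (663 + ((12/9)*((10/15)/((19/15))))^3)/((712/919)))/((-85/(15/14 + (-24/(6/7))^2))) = -463816403323915/31382065008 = -14779.66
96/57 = 32/19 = 1.68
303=303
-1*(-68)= 68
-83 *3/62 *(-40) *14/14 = 4980/31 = 160.65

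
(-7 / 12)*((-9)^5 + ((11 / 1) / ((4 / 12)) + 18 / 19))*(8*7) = 36628676 / 19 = 1927825.05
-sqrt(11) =-3.32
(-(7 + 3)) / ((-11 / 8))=80 / 11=7.27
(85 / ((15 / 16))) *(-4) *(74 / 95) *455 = -128536.70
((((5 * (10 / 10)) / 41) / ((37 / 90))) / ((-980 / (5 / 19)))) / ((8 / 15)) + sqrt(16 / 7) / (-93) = -4 * sqrt(7) / 651 - 3375 / 22597232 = -0.02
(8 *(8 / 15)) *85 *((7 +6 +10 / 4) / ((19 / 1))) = 16864 / 57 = 295.86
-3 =-3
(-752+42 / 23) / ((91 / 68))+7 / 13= -90165 / 161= -560.03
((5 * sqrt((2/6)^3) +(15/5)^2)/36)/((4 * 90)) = sqrt(3)/23328 +1/1440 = 0.00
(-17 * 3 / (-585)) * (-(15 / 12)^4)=-2125 / 9984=-0.21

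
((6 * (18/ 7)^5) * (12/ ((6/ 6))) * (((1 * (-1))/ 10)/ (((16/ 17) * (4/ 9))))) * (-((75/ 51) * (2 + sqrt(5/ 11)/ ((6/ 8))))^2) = 6377292000 * sqrt(55)/ 3142909 + 531441000/ 26411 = 35170.20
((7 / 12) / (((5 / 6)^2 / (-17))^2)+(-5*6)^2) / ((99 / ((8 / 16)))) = 43388 / 6875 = 6.31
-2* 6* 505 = -6060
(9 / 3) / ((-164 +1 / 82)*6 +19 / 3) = -369 / 120244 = -0.00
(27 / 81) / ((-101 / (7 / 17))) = -7 / 5151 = -0.00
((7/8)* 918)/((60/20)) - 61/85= 90791/340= 267.03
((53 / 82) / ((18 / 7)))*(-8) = -742 / 369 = -2.01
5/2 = 2.50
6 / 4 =3 / 2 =1.50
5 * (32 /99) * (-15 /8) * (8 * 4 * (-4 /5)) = 77.58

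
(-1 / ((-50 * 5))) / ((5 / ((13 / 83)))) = 0.00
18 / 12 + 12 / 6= 7 / 2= 3.50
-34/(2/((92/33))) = -1564/33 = -47.39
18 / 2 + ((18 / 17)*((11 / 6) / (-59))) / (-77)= 9.00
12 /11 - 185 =-2023 /11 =-183.91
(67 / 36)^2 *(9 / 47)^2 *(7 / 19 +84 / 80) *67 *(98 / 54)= 7943451593 / 362629440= 21.91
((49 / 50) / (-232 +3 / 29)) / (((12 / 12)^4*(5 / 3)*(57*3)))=-1421 / 95831250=-0.00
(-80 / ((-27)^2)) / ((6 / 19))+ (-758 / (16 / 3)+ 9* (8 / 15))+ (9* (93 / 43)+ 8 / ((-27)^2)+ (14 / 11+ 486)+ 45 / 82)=627068832077 / 1696499640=369.63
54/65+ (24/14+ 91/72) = 124781/32760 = 3.81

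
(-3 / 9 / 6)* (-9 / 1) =0.50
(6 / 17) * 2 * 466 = 5592 / 17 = 328.94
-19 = -19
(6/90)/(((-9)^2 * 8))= 1/9720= 0.00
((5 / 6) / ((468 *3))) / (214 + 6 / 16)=1 / 361179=0.00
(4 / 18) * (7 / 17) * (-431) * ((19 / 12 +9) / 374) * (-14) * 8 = 10728452 / 85833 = 124.99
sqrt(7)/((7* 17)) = sqrt(7)/119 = 0.02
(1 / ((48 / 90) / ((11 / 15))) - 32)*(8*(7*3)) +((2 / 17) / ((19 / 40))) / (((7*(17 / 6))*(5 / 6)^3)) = -5144.98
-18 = -18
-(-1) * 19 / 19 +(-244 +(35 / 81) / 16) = -314893 / 1296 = -242.97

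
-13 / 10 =-1.30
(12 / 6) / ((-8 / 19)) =-19 / 4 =-4.75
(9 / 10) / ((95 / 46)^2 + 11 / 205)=130134 / 624467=0.21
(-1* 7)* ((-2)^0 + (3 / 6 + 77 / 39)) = -1897 / 78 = -24.32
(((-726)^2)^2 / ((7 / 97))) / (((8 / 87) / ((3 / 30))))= 146526942337479 / 35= 4186484066785.11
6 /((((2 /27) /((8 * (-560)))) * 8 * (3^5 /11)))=-6160 /3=-2053.33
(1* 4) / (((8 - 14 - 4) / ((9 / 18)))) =-1 / 5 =-0.20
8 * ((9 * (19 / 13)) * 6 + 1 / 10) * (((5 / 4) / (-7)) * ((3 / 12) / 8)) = -10273 / 2912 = -3.53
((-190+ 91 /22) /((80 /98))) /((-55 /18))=1803249 /24200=74.51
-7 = -7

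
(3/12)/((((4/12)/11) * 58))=33/232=0.14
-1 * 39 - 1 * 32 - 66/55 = -361/5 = -72.20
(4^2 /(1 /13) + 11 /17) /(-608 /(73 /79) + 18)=-258931 /794206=-0.33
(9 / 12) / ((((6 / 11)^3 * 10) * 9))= 1331 / 25920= 0.05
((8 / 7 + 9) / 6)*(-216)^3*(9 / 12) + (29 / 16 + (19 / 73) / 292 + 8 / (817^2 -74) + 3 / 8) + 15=-727097509249553383 / 56906472560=-12777061.67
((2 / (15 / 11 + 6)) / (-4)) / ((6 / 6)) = -11 / 162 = -0.07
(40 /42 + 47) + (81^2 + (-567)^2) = 6890057 /21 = 328097.95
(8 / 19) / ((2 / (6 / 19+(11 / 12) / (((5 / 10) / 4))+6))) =3112 / 1083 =2.87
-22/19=-1.16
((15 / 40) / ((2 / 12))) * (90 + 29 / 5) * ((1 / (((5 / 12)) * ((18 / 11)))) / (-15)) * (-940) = 495286 / 25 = 19811.44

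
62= 62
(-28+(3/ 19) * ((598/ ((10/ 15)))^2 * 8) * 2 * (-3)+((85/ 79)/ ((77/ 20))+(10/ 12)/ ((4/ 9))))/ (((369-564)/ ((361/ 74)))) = 35709960395801/ 234073840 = 152558.53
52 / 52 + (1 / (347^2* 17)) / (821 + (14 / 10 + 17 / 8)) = 67510556933 / 67510556893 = 1.00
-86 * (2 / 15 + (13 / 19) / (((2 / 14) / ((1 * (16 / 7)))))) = -952.94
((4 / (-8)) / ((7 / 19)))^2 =361 / 196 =1.84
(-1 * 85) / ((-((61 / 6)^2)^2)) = 110160 / 13845841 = 0.01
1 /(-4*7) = -1 /28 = -0.04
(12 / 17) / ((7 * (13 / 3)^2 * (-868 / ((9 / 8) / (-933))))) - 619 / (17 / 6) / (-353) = 139536503985 / 225460029704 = 0.62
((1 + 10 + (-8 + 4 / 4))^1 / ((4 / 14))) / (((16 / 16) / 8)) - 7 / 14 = 223 / 2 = 111.50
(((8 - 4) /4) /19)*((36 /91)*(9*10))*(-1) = -1.87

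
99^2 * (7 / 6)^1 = 11434.50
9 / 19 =0.47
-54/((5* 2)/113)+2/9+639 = 29.02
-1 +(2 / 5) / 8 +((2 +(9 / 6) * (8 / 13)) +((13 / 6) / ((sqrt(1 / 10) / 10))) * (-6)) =513 / 260 - 130 * sqrt(10) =-409.12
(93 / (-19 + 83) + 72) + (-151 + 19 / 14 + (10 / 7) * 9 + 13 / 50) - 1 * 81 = -1613613 / 11200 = -144.07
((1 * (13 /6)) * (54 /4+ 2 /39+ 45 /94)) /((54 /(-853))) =-21936601 /45684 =-480.18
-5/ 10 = -1/ 2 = -0.50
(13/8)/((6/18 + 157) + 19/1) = 39/4232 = 0.01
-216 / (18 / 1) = -12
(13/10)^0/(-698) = -1/698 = -0.00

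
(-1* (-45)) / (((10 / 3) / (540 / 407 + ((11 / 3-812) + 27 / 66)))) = -17727399 / 1628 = -10889.07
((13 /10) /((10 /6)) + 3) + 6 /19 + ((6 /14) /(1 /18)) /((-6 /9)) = -49713 /6650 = -7.48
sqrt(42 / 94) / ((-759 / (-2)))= 2 *sqrt(987) / 35673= 0.00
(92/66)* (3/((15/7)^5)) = 773122/8353125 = 0.09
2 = 2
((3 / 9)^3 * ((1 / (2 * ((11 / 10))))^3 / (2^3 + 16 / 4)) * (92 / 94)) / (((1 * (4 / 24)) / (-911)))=-2619125 / 1689039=-1.55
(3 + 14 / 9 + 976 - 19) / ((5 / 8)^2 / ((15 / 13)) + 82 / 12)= 134.07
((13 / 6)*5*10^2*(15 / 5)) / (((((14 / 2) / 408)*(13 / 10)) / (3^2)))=1311428.57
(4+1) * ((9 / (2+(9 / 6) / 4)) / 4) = 90 / 19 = 4.74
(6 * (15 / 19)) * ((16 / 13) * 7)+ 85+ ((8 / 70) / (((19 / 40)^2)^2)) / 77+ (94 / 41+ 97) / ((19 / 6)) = 157.19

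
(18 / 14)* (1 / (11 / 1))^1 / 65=9 / 5005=0.00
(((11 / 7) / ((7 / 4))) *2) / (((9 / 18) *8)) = 22 / 49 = 0.45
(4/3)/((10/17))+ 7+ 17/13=2062/195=10.57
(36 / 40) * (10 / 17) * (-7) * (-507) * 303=9678123 / 17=569301.35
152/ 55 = 2.76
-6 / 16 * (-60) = 45 / 2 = 22.50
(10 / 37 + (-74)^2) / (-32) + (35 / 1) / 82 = -4143391 / 24272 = -170.71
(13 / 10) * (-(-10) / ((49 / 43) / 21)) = 1677 / 7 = 239.57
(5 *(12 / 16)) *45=675 / 4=168.75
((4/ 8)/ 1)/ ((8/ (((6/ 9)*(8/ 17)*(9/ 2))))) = 0.09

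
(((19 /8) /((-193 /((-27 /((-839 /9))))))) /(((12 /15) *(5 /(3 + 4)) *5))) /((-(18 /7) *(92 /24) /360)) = 678699 /14897284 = 0.05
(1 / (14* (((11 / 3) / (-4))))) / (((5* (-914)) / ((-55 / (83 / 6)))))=-18 / 265517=-0.00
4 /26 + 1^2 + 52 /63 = 1621 /819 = 1.98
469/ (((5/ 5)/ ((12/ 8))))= 1407/ 2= 703.50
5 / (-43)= -0.12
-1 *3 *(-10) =30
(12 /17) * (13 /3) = 52 /17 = 3.06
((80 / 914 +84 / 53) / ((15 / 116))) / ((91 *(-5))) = -361456 / 12716025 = -0.03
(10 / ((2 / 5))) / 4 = 25 / 4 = 6.25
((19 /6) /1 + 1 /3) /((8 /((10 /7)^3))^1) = 125 /98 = 1.28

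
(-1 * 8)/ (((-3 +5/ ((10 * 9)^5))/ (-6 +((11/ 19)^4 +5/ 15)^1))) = -6838768595520000/ 461719483609679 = -14.81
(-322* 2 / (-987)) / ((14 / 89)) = 4094 / 987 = 4.15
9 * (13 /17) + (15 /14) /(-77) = 125871 /18326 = 6.87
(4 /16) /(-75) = -1 /300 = -0.00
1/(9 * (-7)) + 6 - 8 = -2.02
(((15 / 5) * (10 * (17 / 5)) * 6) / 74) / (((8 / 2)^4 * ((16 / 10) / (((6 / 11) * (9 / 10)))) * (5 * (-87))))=-1377 / 60431360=-0.00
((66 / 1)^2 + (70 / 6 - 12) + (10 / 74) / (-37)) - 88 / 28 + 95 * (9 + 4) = 160635617 / 28749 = 5587.52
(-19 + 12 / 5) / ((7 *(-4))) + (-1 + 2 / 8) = -11 / 70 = -0.16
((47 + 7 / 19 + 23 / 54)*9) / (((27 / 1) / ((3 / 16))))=2.99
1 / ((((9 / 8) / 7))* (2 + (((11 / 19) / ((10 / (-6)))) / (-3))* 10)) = 266 / 135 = 1.97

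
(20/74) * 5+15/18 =485/222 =2.18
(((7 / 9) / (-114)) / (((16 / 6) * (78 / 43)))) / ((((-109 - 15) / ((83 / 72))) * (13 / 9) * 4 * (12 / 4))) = 24983 / 33025314816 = 0.00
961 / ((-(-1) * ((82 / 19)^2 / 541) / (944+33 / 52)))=9219238584581 / 349648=26367199.54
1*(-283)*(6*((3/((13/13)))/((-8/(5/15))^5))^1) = 283/442368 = 0.00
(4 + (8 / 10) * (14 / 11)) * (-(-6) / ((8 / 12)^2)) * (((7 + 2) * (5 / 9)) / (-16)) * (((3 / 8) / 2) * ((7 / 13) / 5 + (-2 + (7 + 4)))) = -206793 / 5720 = -36.15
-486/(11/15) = -7290/11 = -662.73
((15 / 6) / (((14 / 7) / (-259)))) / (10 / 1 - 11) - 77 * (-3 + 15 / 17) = 33103 / 68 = 486.81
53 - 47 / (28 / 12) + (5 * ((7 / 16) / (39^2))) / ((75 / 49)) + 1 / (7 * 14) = 587913727 / 17886960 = 32.87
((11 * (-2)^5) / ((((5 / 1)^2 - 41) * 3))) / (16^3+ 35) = 22 / 12393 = 0.00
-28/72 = -7/18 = -0.39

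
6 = 6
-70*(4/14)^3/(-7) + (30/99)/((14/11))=485/1029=0.47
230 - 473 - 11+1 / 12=-3047 / 12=-253.92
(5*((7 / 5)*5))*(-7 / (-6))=245 / 6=40.83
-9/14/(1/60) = -270/7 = -38.57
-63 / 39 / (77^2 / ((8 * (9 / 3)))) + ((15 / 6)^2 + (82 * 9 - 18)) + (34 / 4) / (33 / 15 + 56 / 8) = 184157319 / 253253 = 727.17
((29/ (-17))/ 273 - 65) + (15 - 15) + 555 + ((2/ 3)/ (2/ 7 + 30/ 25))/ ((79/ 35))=27649801/ 56406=490.19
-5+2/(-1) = -7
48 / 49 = 0.98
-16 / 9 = -1.78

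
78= 78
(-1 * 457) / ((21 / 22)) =-10054 / 21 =-478.76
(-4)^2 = 16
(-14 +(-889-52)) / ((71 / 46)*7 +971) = -43930 / 45163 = -0.97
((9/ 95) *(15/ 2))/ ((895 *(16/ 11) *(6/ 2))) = 0.00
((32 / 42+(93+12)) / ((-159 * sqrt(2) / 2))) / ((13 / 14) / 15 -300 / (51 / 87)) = 377570 * sqrt(2) / 290457861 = 0.00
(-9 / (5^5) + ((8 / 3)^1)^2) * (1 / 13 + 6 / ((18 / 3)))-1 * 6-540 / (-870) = 24129614 / 10603125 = 2.28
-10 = -10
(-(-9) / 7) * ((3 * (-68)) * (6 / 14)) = -5508 / 49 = -112.41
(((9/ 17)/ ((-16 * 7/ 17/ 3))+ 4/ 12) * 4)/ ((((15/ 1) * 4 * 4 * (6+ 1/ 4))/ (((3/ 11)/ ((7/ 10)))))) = 31/ 323400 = 0.00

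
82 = 82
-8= -8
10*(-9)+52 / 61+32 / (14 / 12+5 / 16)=-292402 / 4331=-67.51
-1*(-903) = 903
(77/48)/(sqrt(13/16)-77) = -5929/284553-77*sqrt(13)/1138212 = -0.02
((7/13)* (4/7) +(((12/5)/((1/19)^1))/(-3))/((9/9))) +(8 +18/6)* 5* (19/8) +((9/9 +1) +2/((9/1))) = 552029/4680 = 117.95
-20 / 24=-5 / 6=-0.83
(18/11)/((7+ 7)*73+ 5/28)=504/314831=0.00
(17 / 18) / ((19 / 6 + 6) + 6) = 17 / 273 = 0.06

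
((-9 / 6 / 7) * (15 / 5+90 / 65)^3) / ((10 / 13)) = -555579 / 23660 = -23.48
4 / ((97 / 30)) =120 / 97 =1.24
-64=-64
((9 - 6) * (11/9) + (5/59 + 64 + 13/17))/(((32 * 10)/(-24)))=-5.14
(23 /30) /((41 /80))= 184 /123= 1.50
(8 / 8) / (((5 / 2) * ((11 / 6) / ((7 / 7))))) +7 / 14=0.72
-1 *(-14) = 14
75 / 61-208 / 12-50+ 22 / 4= -22181 / 366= -60.60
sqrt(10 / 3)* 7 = 7* sqrt(30) / 3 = 12.78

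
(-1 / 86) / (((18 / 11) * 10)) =-11 / 15480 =-0.00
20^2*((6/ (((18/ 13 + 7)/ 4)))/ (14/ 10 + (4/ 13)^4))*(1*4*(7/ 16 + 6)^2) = 984761859250/ 7310521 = 134704.74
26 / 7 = 3.71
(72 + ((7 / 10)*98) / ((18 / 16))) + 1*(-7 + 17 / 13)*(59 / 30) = 121.78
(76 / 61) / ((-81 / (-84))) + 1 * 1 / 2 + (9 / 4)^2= 180631 / 26352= 6.85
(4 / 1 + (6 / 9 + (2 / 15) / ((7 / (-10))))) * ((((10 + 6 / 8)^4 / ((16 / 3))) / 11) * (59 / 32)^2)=559339775207 / 161480704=3463.82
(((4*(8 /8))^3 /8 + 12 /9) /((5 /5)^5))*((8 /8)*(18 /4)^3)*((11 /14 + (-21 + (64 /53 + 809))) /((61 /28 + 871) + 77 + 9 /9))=997083675 /1411549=706.38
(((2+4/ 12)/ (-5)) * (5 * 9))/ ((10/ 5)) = -21/ 2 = -10.50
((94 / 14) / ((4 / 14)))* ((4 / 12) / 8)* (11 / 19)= 517 / 912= 0.57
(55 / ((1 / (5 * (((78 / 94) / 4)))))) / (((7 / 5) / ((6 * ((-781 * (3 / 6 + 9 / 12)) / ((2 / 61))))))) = -38321229375 / 5264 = -7279868.80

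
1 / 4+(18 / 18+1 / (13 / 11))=109 / 52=2.10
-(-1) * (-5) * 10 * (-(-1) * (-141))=7050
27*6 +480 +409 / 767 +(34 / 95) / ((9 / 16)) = 421780913 / 655785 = 643.17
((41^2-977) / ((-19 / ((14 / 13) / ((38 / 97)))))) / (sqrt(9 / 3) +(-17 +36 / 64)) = 122372096 * sqrt(3) / 321005893 +2011491328 / 321005893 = 6.93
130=130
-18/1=-18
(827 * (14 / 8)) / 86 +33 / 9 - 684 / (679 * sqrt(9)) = 14126233 / 700728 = 20.16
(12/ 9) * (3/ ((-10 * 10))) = -1/ 25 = -0.04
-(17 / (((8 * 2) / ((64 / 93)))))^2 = -4624 / 8649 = -0.53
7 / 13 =0.54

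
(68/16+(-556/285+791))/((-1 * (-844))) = 904361/962160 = 0.94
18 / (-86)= -9 / 43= -0.21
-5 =-5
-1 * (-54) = 54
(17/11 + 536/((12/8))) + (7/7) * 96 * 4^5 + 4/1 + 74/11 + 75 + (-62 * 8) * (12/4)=3209600/33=97260.61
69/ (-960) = -23/ 320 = -0.07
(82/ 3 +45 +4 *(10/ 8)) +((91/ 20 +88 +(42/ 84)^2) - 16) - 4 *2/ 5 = 2288/ 15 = 152.53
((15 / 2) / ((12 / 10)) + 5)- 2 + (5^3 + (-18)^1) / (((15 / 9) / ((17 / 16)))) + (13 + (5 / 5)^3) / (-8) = 6057 / 80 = 75.71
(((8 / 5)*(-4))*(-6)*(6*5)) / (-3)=-384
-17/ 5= -3.40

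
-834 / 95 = -8.78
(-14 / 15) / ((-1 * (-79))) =-14 / 1185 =-0.01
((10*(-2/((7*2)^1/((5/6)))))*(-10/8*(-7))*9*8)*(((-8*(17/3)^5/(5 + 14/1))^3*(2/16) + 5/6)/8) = 45798768803653062456125/262451074968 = 174504024451.94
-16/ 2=-8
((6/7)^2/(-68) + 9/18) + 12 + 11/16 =175619/13328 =13.18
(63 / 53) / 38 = 63 / 2014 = 0.03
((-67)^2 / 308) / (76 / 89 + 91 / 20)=1997605 / 740663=2.70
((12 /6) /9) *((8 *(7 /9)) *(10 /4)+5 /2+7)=451 /81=5.57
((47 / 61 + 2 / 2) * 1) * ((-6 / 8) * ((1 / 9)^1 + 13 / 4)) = -1089 / 244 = -4.46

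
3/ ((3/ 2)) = 2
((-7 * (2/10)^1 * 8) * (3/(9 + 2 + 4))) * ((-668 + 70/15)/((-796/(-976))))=27328/15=1821.87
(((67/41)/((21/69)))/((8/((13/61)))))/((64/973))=2784587/1280512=2.17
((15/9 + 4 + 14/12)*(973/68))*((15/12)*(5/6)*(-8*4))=-997325/306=-3259.23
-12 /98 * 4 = -24 /49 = -0.49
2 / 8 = 0.25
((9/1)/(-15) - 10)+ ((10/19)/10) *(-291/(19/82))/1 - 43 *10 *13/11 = -11612823/19855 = -584.88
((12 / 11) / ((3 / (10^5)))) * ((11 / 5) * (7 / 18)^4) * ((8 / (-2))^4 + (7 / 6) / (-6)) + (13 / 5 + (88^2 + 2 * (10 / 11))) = 1545282617737 / 3247695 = 475809.03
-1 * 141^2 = -19881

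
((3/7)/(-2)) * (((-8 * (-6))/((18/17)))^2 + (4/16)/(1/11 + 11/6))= -440.41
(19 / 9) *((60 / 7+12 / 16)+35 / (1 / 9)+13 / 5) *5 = 869611 / 252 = 3450.84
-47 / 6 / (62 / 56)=-7.08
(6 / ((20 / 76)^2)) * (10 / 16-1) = -3249 / 100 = -32.49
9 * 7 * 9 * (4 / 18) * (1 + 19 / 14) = 297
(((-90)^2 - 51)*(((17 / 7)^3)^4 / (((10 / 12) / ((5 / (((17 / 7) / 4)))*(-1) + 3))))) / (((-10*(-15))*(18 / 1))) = -8183683303610761171 / 10380965400750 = -788335.48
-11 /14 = -0.79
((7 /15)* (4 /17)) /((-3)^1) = -28 /765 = -0.04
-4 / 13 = -0.31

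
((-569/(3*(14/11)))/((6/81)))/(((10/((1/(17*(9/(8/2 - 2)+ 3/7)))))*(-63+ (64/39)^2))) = 28559817/717305140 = 0.04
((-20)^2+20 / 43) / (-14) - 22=-2176 / 43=-50.60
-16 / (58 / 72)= -576 / 29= -19.86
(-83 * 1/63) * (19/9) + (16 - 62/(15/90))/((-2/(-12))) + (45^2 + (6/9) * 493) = 121840/567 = 214.89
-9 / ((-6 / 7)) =21 / 2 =10.50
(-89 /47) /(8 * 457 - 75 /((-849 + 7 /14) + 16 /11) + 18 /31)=-0.00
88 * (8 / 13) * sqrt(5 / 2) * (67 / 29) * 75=1768800 * sqrt(10) / 377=14836.70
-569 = -569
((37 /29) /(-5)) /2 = -37 /290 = -0.13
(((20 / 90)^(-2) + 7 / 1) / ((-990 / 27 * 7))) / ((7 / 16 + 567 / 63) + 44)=-218 / 109725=-0.00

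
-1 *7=-7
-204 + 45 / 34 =-6891 / 34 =-202.68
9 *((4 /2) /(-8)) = -9 /4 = -2.25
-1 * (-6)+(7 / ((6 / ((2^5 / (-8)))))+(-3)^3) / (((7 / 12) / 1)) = -338 / 7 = -48.29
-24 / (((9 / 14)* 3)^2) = -1568 / 243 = -6.45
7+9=16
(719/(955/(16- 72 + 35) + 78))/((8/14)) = 105693/2732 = 38.69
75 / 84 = 25 / 28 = 0.89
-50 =-50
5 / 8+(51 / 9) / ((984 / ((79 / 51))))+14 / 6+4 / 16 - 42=-38.78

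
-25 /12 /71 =-25 /852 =-0.03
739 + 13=752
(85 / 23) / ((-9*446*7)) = -85 / 646254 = -0.00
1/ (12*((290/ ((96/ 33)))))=4/ 4785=0.00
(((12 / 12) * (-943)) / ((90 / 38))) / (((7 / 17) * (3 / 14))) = -609178 / 135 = -4512.43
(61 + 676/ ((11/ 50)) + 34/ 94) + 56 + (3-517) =1383538/ 517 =2676.09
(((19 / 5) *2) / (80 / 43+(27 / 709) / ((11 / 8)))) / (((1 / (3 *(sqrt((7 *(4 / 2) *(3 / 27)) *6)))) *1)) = 36.89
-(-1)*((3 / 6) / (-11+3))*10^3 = -125 / 2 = -62.50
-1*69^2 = -4761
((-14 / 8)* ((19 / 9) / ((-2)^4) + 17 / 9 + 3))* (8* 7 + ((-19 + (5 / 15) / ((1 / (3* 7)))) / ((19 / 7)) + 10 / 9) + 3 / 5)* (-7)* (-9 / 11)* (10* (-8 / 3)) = 538053467 / 7524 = 71511.63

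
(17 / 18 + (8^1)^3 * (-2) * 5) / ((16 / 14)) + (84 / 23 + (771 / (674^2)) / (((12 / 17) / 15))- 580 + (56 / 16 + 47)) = -941288920147 / 188070264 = -5004.99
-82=-82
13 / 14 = 0.93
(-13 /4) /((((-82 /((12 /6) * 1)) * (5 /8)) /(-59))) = -1534 /205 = -7.48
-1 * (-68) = 68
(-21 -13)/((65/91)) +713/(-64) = -18797/320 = -58.74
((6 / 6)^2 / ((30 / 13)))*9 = 39 / 10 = 3.90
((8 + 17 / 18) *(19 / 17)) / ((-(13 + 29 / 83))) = -253897 / 339048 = -0.75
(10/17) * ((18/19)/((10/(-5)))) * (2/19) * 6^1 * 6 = -6480/6137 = -1.06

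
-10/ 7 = -1.43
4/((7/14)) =8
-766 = -766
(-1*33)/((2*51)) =-11/34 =-0.32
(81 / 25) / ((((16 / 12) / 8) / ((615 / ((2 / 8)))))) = 239112 / 5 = 47822.40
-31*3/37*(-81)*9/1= 1832.35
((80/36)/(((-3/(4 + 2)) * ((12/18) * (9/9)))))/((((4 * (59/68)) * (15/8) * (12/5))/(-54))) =1360/59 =23.05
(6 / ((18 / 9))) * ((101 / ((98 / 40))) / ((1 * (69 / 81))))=145.18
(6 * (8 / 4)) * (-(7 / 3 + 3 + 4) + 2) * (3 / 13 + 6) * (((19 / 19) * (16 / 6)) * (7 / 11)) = -12096 / 13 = -930.46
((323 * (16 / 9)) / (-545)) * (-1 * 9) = 5168 / 545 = 9.48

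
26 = 26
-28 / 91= -4 / 13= -0.31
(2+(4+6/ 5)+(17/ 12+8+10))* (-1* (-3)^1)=1597/ 20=79.85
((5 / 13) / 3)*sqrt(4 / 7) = 10*sqrt(7) / 273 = 0.10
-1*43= -43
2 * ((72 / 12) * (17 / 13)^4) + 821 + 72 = 26507225 / 28561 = 928.09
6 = 6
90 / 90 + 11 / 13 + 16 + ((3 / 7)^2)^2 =558085 / 31213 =17.88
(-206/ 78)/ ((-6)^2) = -103/ 1404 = -0.07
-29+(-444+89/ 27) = -12682/ 27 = -469.70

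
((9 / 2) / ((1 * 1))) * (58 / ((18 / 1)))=29 / 2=14.50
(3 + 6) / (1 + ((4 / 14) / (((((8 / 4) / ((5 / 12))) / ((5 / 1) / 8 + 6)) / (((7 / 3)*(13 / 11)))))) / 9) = 256608 / 31957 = 8.03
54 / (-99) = -6 / 11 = -0.55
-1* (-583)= 583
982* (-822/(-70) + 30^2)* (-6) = -188019612/35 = -5371988.91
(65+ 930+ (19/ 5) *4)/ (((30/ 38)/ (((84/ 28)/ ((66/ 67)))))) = 6429923/ 1650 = 3896.92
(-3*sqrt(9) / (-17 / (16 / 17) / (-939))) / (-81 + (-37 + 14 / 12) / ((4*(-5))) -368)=3245184 / 3101837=1.05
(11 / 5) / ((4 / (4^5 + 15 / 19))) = 214181 / 380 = 563.63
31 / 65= 0.48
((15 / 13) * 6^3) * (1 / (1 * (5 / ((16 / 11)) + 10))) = 10368 / 559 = 18.55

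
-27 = -27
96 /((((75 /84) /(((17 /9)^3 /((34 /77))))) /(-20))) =-32820.89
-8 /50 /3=-4 /75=-0.05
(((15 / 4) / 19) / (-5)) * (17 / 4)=-51 / 304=-0.17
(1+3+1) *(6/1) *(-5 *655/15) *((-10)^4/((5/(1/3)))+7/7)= -13119650/3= -4373216.67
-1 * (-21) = 21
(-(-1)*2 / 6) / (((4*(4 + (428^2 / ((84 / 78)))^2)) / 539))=26411 / 17013083575344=0.00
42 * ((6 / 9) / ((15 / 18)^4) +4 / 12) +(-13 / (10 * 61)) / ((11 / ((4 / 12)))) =181321363 / 2516250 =72.06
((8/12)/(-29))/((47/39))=-26/1363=-0.02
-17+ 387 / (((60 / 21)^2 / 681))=12907003 / 400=32267.51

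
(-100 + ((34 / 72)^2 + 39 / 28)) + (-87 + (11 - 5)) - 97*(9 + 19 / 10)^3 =-142654021567 / 1134000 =-125797.20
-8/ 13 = -0.62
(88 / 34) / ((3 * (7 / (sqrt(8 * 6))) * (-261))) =-176 * sqrt(3) / 93177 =-0.00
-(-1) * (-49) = -49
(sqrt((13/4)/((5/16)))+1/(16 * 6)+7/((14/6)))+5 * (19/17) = 2 * sqrt(65)/5+14033/1632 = 11.82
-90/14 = -45/7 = -6.43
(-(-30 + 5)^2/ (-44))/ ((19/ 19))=625/ 44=14.20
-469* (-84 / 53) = 39396 / 53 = 743.32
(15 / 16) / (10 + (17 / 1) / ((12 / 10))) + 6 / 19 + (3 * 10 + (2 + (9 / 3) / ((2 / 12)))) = 221963 / 4408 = 50.35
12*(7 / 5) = 84 / 5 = 16.80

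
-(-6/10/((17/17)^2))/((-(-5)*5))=3/125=0.02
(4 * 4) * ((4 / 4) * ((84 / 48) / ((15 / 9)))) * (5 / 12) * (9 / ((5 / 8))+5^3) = 4879 / 5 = 975.80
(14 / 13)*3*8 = 336 / 13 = 25.85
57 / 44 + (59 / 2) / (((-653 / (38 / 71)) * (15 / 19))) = 38703209 / 30599580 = 1.26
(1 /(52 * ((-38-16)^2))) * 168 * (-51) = -119 /2106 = -0.06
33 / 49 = 0.67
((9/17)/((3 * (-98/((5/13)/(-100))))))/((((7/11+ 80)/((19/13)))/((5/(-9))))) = -209/2996860776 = -0.00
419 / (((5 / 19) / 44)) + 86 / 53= 18565482 / 265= 70058.42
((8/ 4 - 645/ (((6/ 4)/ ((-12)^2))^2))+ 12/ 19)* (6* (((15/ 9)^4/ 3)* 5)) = -458666463.61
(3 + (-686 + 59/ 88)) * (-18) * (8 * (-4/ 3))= -1441080/ 11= -131007.27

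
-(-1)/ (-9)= -1/ 9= -0.11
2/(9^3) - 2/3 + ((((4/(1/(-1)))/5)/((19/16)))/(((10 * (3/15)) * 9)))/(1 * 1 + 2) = -46844/69255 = -0.68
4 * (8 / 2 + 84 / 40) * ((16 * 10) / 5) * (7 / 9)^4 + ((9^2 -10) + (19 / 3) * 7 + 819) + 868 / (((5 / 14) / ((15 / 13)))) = 1716255097 / 426465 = 4024.38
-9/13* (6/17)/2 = -27/221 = -0.12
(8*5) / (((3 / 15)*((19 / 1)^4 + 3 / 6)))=400 / 260643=0.00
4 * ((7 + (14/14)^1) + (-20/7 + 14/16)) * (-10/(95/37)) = -12469/133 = -93.75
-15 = -15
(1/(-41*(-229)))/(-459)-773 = -3331282924/4309551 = -773.00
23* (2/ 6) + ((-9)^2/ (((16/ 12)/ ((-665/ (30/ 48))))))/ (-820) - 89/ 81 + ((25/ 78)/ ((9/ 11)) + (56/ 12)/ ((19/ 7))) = 358899214/ 4101435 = 87.51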